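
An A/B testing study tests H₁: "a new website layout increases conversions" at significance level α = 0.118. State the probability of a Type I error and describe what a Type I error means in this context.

P(Type I error) = α = 0.118. A Type I error is rejecting H₀ when H₀ is actually true (false positive) — here, concluding that a new website layout increases conversions when in fact this is not the case. Consequence: rolling out a layout that doesn't actually help — wasted engineering effort.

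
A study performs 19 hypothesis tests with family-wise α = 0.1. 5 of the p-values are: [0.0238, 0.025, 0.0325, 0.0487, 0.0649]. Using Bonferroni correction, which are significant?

Bonferroni α = 0.1/19 = 0.00526. None of the given p-values are significant.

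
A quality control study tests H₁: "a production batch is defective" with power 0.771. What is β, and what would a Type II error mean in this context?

β = 1 - power = 1 - 0.771 = 0.229. A Type II error is failing to reject H₀ when H₀ is false (false negative) — here, failing to conclude that a production batch is defective when in fact it is true. Consequence: shipping a defective batch — faulty products reach customers.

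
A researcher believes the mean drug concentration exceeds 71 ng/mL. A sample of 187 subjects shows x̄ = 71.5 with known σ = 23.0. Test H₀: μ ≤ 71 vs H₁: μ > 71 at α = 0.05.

z = 0.297. Critical value: 1.645. Fail to reject H₀.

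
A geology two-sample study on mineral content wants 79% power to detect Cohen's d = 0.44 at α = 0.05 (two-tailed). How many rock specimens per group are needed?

z_{α/2} = 1.96, z_β = Φ⁻¹(0.79) = 0.806. For small effect (d = 0.44): n per group = 2(z_{α/2} + z_β)²/d² = 2(1.96 + 0.806)²/0.44² = 79.04 → 80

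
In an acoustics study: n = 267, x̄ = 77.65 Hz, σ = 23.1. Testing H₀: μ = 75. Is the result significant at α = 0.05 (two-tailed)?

z = (77.65 - 75)/(23.1/√267) = 1.875. Since |z| ≤ 1.96, not significant at α = 0.05.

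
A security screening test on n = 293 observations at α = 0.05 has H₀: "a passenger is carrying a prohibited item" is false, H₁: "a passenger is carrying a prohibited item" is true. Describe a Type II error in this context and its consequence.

Type II error: failing to reject H₀ when it is false — concluding that a passenger is carrying a prohibited item is not supported when in fact it is. Consequence: letting a prohibited item through — security breach.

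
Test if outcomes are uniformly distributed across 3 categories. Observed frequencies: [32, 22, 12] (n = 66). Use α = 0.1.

Expected = 22 each. χ² = Σ(O-E)²/E = 9.091. df = 2, critical value = 4.605. Reject H₀.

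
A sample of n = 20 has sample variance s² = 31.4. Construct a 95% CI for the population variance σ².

df = 19. χ²_{0.025} = 32.852, χ²_{0.975} = 8.907. CI for σ² = ((n-1)s²/χ²_{α/2}, (n-1)s²/χ²_{1-α/2}) = (19·31.4/32.852, 19·31.4/8.907) = (18.16, 66.98)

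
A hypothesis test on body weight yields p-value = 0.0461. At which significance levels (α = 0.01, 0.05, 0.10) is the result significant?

p = 0.0461. Significant at: α = 0.05, 0.1.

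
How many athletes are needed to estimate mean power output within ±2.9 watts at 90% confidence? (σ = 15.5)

n = (z*σ/E)² = (1.645×15.5/2.9)² = 77.3 → n = 78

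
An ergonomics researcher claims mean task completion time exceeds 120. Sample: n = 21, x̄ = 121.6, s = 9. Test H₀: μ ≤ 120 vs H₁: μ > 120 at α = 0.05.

t = (121.6 - 120)/(9/√21) = 0.815, df = 20. Critical t = 1.725. Fail to reject H₀.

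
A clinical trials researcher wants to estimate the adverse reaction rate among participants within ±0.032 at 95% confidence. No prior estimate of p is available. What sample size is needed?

Conservative approach: use p = 0.5 (maximizes p(1-p) = 0.25). n = z²(0.25)/E² = 1.96²×0.25/0.032² = 937.9 → n = 938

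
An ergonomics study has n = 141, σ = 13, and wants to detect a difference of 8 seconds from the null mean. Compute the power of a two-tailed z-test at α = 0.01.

SE = σ/√n = 13/√141 = 1.095. Non-centrality λ = d/SE = 8/1.095 = 7.307. Power ≈ Φ(λ - z_{α/2}) = Φ(7.307 - 2.576) = Φ(4.731) = 1.0.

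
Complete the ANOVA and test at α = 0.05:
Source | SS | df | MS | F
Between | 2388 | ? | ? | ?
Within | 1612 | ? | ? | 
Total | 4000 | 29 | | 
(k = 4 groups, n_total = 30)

df_between = 3, df_within = 26. MS_between = 796.0, MS_within = 62.0. F = 12.839, F_crit ≈ 2.975. Reject H₀.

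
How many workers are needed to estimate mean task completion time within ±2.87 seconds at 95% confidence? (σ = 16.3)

n = (z*σ/E)² = (1.96×16.3/2.87)² = 123.9 → n = 124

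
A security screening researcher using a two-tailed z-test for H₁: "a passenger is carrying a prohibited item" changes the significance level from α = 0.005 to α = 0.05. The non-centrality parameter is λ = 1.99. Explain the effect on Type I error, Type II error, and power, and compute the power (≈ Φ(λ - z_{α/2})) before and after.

Increasing α from 0.005 to 0.05:
• Type I error rate increases (α is the Type I rate by definition).
• Critical value moves from z_{α/2} = 2.807 to 1.96, so power = Φ(λ - z_{α/2}) goes from Φ(1.99 - 2.807) = 0.207 to Φ(1.99 - 1.96) = 0.512.
• Type II error rate β = 1 - power therefore decreases (0.793 → 0.488).
Appropriate when false negatives are costly — here, letting a prohibited item through — security breach.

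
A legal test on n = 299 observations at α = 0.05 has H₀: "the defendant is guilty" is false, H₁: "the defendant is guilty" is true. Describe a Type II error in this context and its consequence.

Type II error: failing to reject H₀ when it is false — concluding that the defendant is guilty is not supported when in fact it is. Consequence: acquitting a guilty person.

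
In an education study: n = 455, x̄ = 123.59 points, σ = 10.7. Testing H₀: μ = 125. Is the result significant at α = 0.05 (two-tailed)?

z = (123.59 - 125)/(10.7/√455) = -2.811. Since |z| > 1.96, significant at α = 0.05.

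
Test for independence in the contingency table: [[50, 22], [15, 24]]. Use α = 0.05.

χ² = 10.007. df = 1, critical = 3.841. Reject H₀. Variables are dependent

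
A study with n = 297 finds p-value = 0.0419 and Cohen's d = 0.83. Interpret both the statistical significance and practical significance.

Statistically significant (p = 0.0419 < 0.05). Cohen's d = 0.83 indicates a large effect size. Both statistical and practical significance should be considered.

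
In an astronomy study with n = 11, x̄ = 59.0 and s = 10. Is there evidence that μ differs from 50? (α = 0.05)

t = (x̄ - μ₀)/(s/√n) = (59.0 - 50)/(10/√11) = 2.985. df = 10, critical t = ±2.228. Reject H₀.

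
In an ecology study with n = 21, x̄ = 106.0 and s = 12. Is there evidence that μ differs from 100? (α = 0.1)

t = (x̄ - μ₀)/(s/√n) = (106.0 - 100)/(12/√21) = 2.291. df = 20, critical t = ±1.725. Reject H₀.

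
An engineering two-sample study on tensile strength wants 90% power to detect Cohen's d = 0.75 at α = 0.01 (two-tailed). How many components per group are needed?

z_{α/2} = 2.576, z_β = Φ⁻¹(0.9) = 1.282. For medium effect (d = 0.75): n per group = 2(z_{α/2} + z_β)²/d² = 2(2.576 + 1.282)²/0.75² = 52.9 → 53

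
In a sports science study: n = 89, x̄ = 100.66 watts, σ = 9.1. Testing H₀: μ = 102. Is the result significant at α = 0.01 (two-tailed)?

z = (100.66 - 102)/(9.1/√89) = -1.389. Since |z| ≤ 2.576, not significant at α = 0.01.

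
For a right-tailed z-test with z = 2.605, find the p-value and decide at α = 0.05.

p = P(Z > 2.605) = 1 - Φ(2.605) ≈ 0.0046. Since p < 0.05, reject H₀ (significant) at α = 0.05.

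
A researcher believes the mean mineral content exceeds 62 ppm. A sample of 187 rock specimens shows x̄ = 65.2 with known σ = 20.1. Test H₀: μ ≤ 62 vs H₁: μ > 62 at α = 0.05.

z = 2.177. Critical value: 1.645. Reject H₀.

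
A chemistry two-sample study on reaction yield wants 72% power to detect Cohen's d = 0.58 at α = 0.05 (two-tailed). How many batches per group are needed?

z_{α/2} = 1.96, z_β = Φ⁻¹(0.72) = 0.583. For medium effect (d = 0.58): n per group = 2(z_{α/2} + z_β)²/d² = 2(1.96 + 0.583)²/0.58² = 38.4 → 39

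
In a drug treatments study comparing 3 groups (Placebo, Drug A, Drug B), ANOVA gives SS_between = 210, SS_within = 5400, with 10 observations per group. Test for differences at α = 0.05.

df_between = 2, df_within = 27. F = MS_between/MS_within = 105.0/200.0 = 0.525. F_crit ≈ 3.354. Fail to reject H₀.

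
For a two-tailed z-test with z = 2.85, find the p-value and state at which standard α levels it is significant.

p = 2·P(Z > |2.85|) = 2·(1 - Φ(2.85)) ≈ 0.0044. Significant at α = 0.1; Significant at α = 0.05; Significant at α = 0.01.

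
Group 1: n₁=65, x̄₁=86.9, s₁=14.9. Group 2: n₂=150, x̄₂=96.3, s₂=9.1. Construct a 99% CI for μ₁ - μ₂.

Difference = -9.4. SE = √(14.9²/65 + 9.1²/150) = 1.992. CI = (-14.53, -4.27)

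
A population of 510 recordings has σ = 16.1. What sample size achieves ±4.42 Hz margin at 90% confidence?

Without FPC: n₀ = (1.645×16.1/4.42)² = 35.904. With FPC: n = n₀N/(n₀+N-1) = 33.6 → n = 34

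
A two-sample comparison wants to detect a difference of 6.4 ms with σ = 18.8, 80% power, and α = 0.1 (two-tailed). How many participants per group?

n per group = 2(z_α/2 + z_β)²σ²/d² = 2×(1.645 + 0.84)²×18.8²/6.4² = 106.6 → n = 107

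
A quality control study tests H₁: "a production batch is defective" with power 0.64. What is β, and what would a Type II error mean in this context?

β = 1 - power = 1 - 0.64 = 0.36. A Type II error is failing to reject H₀ when H₀ is false (false negative) — here, failing to conclude that a production batch is defective when in fact it is true. Consequence: shipping a defective batch — faulty products reach customers.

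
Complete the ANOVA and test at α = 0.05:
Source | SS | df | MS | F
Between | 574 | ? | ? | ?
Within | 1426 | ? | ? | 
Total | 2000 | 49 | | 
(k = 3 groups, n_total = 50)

df_between = 2, df_within = 47. MS_between = 287.0, MS_within = 30.34. F = 9.459, F_crit ≈ 3.195. Reject H₀.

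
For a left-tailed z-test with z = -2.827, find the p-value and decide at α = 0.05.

p = P(Z < -2.827) = Φ(-2.827) ≈ 0.0023. Since p < 0.05, reject H₀ (significant) at α = 0.05.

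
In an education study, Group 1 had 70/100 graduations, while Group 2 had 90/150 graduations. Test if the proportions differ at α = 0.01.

p̂₁ = 0.7, p̂₂ = 0.6, pooled p̂ = 0.64. z = 1.614. Critical: ±2.576. Fail to reject H₀.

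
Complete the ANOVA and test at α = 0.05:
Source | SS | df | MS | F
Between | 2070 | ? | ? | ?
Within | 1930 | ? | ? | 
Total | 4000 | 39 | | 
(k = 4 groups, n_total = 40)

df_between = 3, df_within = 36. MS_between = 690.0, MS_within = 53.61. F = 12.87, F_crit ≈ 2.866. Reject H₀.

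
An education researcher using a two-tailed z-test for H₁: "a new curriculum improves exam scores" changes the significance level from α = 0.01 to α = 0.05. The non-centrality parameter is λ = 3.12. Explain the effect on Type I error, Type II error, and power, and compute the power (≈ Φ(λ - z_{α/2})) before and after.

Increasing α from 0.01 to 0.05:
• Type I error rate increases (α is the Type I rate by definition).
• Critical value moves from z_{α/2} = 2.576 to 1.96, so power = Φ(λ - z_{α/2}) goes from Φ(3.12 - 2.576) = 0.707 to Φ(3.12 - 1.96) = 0.877.
• Type II error rate β = 1 - power therefore decreases (0.293 → 0.123).
Appropriate when false negatives are costly — here, keeping the old curriculum when the new one would have helped students.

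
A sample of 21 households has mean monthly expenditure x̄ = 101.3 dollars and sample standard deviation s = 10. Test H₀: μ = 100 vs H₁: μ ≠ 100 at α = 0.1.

t = (x̄ - μ₀)/(s/√n) = (101.3 - 100)/(10/√21) = 0.596. df = 20, critical t = ±1.725. Fail to reject H₀.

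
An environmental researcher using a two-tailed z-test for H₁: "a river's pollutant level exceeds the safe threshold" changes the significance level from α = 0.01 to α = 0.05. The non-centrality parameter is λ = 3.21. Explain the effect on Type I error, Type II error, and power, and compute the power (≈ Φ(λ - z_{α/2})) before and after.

Increasing α from 0.01 to 0.05:
• Type I error rate increases (α is the Type I rate by definition).
• Critical value moves from z_{α/2} = 2.576 to 1.96, so power = Φ(λ - z_{α/2}) goes from Φ(3.21 - 2.576) = 0.737 to Φ(3.21 - 1.96) = 0.894.
• Type II error rate β = 1 - power therefore decreases (0.263 → 0.106).
Appropriate when false negatives are costly — here, allowing unsafe pollution to continue.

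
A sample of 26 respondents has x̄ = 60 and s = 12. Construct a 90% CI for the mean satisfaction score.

CI = x̄ ± t*(s/√n) = 60 ± 1.708(12/√26) = (55.98, 64.02)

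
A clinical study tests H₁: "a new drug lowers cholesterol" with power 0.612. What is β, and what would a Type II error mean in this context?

β = 1 - power = 1 - 0.612 = 0.388. A Type II error is failing to reject H₀ when H₀ is false (false negative) — here, failing to conclude that a new drug lowers cholesterol when in fact it is true. Consequence: shelving an effective drug — patients miss out on a treatment that would have helped.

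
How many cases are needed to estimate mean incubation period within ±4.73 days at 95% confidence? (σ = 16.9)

n = (z*σ/E)² = (1.96×16.9/4.73)² = 49.04 → n = 50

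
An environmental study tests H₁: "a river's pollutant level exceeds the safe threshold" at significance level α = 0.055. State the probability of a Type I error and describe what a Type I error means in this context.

P(Type I error) = α = 0.055. A Type I error is rejecting H₀ when H₀ is actually true (false positive) — here, concluding that a river's pollutant level exceeds the safe threshold when in fact this is not the case. Consequence: shutting down a compliant factory unnecessarily.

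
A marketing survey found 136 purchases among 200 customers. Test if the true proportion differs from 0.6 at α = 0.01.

p̂ = 0.68, p₀ = 0.6. z = (p̂ - p₀)/√(p₀(1-p₀)/n) = 2.309. Critical: ±2.576. Fail to reject H₀.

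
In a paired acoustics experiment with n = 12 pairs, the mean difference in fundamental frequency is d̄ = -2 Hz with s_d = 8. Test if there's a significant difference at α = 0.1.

t = d̄/(s_d/√n) = -2/(8/√12) = -0.866. df = 11, critical t = ±1.796. Fail to reject H₀.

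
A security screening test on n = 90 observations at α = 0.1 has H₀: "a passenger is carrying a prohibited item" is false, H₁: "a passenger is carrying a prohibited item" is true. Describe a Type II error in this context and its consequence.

Type II error: failing to reject H₀ when it is false — concluding that a passenger is carrying a prohibited item is not supported when in fact it is. Consequence: letting a prohibited item through — security breach.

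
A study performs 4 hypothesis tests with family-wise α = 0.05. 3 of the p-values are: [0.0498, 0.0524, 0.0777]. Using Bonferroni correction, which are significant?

Bonferroni α = 0.05/4 = 0.0125. None of the given p-values are significant.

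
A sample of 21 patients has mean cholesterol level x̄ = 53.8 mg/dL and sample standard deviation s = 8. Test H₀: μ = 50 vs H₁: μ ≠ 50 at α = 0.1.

t = (x̄ - μ₀)/(s/√n) = (53.8 - 50)/(8/√21) = 2.177. df = 20, critical t = ±1.725. Reject H₀.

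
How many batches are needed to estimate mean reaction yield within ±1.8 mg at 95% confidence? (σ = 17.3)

n = (z*σ/E)² = (1.96×17.3/1.8)² = 354.9 → n = 355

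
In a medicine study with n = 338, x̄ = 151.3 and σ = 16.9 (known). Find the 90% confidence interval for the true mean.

CI = x̄ ± z*(σ/√n) = 151.3 ± 1.645(16.9/√338) = 151.3 ± 1.51 = (149.79, 152.81)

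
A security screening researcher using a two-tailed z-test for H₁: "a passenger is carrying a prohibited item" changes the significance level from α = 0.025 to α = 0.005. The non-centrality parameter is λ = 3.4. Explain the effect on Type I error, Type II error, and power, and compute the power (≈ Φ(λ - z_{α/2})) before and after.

Decreasing α from 0.025 to 0.005:
• Type I error rate decreases (α is the Type I rate by definition).
• Critical value moves from z_{α/2} = 2.241 to 2.807, so power = Φ(λ - z_{α/2}) goes from Φ(3.4 - 2.241) = 0.877 to Φ(3.4 - 2.807) = 0.723.
• Type II error rate β = 1 - power therefore increases (0.123 → 0.277).
Appropriate when false positives are costly — here, detaining an innocent passenger — delay and inconvenience.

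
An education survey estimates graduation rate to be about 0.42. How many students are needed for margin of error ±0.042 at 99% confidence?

n = z²p(1-p)/E² = 2.576²×0.42×0.58/0.042² = 916.4 → n = 917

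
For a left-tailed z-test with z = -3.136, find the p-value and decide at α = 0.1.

p = P(Z < -3.136) = Φ(-3.136) ≈ 0.0009. Since p < 0.1, reject H₀ (significant) at α = 0.1.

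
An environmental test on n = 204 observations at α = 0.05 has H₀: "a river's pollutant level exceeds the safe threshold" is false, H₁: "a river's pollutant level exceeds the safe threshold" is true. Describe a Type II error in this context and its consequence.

Type II error: failing to reject H₀ when it is false — concluding that a river's pollutant level exceeds the safe threshold is not supported when in fact it is. Consequence: allowing unsafe pollution to continue.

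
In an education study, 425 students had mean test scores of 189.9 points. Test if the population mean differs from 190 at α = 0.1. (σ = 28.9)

z = (x̄ - μ₀)/(σ/√n) = (189.9 - 190)/(28.9/√425) = -0.071. Critical value: ±1.645. Since |-0.071| ≤ 1.645, Fail to reject H₀.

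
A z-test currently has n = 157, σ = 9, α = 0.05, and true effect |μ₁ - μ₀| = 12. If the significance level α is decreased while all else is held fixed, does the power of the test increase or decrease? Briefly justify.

Power decreases: a smaller α raises the critical value, so less of the H₁ sampling distribution falls in the rejection region.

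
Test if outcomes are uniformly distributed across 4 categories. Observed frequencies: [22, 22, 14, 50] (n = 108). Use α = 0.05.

Expected = 27 each. χ² = Σ(O-E)²/E = 27.704. df = 3, critical value = 7.815. Reject H₀.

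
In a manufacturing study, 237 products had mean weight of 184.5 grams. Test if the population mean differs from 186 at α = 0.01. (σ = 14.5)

z = (x̄ - μ₀)/(σ/√n) = (184.5 - 186)/(14.5/√237) = -1.593. Critical value: ±2.576. Since |-1.593| ≤ 2.576, Fail to reject H₀.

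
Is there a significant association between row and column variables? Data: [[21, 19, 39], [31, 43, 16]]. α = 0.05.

χ² = 20.201. df = 2, critical = 5.991. Reject H₀. Variables are dependent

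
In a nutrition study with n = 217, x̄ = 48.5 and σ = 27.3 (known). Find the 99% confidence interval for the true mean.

CI = x̄ ± z*(σ/√n) = 48.5 ± 2.576(27.3/√217) = 48.5 ± 4.77 = (43.73, 53.27)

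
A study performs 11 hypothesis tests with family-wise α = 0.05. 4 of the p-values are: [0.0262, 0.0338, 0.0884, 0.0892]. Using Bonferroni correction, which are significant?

Bonferroni α = 0.05/11 = 0.00455. None of the given p-values are significant.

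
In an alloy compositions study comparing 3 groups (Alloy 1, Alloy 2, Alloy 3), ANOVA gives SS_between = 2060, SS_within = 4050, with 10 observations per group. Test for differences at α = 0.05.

df_between = 2, df_within = 27. F = MS_between/MS_within = 1030.0/150.0 = 6.867. F_crit ≈ 3.354. Reject H₀. At least one mean differs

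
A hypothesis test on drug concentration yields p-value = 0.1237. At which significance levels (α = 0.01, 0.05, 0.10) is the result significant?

p = 0.1237. Not significant at any of the given levels.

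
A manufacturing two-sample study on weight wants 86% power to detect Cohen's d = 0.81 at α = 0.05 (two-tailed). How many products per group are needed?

z_{α/2} = 1.96, z_β = Φ⁻¹(0.86) = 1.08. For large effect (d = 0.81): n per group = 2(z_{α/2} + z_β)²/d² = 2(1.96 + 1.08)²/0.81² = 28.2 → 29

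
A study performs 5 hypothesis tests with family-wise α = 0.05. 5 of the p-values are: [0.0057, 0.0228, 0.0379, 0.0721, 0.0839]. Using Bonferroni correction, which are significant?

Bonferroni α = 0.05/5 = 0.01. Significant p-values: [0.0057]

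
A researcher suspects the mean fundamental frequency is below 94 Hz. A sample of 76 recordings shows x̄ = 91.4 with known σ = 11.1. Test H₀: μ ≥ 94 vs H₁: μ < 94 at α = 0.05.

z = -2.042. Critical value: -1.645. Reject H₀.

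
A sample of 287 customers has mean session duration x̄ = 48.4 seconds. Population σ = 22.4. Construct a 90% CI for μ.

CI = x̄ ± z*(σ/√n) = 48.4 ± 1.645(22.4/√287) = 48.4 ± 2.18 = (46.22, 50.58)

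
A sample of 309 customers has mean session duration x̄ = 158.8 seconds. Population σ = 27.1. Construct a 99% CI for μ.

CI = x̄ ± z*(σ/√n) = 158.8 ± 2.576(27.1/√309) = 158.8 ± 3.97 = (154.83, 162.77)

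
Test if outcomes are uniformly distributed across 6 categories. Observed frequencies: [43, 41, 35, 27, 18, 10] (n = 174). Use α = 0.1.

Expected = 29 each. χ² = Σ(O-E)²/E = 29.724. df = 5, critical value = 9.236. Reject H₀.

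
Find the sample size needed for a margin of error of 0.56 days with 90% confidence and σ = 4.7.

n = (z*σ/E)² = (1.645×4.7/0.56)² = 190.6 → n = 191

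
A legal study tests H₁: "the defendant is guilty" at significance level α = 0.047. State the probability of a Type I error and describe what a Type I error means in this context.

P(Type I error) = α = 0.047. A Type I error is rejecting H₀ when H₀ is actually true (false positive) — here, concluding that the defendant is guilty when in fact this is not the case. Consequence: convicting an innocent person.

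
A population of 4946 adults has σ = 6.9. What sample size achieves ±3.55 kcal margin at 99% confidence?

Without FPC: n₀ = (2.576×6.9/3.55)² = 25.069. With FPC: n = n₀N/(n₀+N-1) = 24.9 → n = 25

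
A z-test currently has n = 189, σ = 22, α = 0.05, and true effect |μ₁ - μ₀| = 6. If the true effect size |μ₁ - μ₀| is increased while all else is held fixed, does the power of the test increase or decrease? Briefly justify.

Power increases: a larger true effect increases the non-centrality λ = |μ₁ - μ₀|/(σ/√n).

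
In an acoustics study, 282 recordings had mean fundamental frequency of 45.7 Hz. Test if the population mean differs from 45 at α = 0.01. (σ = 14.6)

z = (x̄ - μ₀)/(σ/√n) = (45.7 - 45)/(14.6/√282) = 0.805. Critical value: ±2.576. Since |0.805| ≤ 2.576, Fail to reject H₀.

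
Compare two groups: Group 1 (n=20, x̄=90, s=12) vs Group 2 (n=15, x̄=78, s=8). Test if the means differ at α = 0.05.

Pooled sp = 10.49. t = 3.349, df = 33. Critical t = ±2.035. Reject H₀.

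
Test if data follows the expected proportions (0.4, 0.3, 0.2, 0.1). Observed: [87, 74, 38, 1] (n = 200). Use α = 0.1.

Expected: [80.0, 60.0, 40.0, 20.0]. χ² = 22.029. df = 3, critical = 6.251. Reject H₀.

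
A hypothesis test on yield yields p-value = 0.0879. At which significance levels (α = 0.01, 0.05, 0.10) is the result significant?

p = 0.0879. Significant at: α = 0.1.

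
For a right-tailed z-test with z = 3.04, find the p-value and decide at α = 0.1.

p = P(Z > 3.04) = 1 - Φ(3.04) ≈ 0.0012. Since p < 0.1, reject H₀ (significant) at α = 0.1.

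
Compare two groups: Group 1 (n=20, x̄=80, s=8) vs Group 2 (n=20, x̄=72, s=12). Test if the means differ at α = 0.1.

Pooled sp = 10.2. t = 2.481, df = 38. Critical t = ±1.686. Reject H₀.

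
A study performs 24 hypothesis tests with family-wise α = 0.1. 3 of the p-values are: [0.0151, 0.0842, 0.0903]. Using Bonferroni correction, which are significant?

Bonferroni α = 0.1/24 = 0.00417. None of the given p-values are significant.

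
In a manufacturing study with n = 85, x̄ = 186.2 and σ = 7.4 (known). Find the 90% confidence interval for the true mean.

CI = x̄ ± z*(σ/√n) = 186.2 ± 1.645(7.4/√85) = 186.2 ± 1.32 = (184.88, 187.52)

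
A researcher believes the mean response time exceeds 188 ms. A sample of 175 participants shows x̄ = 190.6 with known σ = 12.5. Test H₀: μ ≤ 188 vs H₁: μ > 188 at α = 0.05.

z = 2.752. Critical value: 1.645. Reject H₀.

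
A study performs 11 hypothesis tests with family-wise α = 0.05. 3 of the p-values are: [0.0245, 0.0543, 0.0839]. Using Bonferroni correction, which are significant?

Bonferroni α = 0.05/11 = 0.00455. None of the given p-values are significant.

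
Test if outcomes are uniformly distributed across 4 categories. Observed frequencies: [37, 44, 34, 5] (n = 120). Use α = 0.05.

Expected = 30 each. χ² = Σ(O-E)²/E = 29.533. df = 3, critical value = 7.815. Reject H₀.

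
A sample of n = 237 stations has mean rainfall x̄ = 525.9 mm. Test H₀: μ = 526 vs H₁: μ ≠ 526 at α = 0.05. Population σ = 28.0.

z = (x̄ - μ₀)/(σ/√n) = (525.9 - 526)/(28.0/√237) = -0.055. Critical value: ±1.96. Since |-0.055| ≤ 1.96, Fail to reject H₀.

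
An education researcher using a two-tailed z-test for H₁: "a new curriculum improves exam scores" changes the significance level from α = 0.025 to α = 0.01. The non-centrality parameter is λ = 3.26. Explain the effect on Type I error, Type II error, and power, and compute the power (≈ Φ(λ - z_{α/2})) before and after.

Decreasing α from 0.025 to 0.01:
• Type I error rate decreases (α is the Type I rate by definition).
• Critical value moves from z_{α/2} = 2.241 to 2.576, so power = Φ(λ - z_{α/2}) goes from Φ(3.26 - 2.241) = 0.846 to Φ(3.26 - 2.576) = 0.753.
• Type II error rate β = 1 - power therefore increases (0.154 → 0.247).
Appropriate when false positives are costly — here, adopting a curriculum that gives no real benefit — disruption for nothing.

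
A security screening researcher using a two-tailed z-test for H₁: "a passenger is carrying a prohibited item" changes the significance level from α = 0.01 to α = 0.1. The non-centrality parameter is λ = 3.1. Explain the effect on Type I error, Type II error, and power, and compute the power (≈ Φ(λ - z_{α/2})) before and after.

Increasing α from 0.01 to 0.1:
• Type I error rate increases (α is the Type I rate by definition).
• Critical value moves from z_{α/2} = 2.576 to 1.645, so power = Φ(λ - z_{α/2}) goes from Φ(3.1 - 2.576) = 0.7 to Φ(3.1 - 1.645) = 0.927.
• Type II error rate β = 1 - power therefore decreases (0.3 → 0.073).
Appropriate when false negatives are costly — here, letting a prohibited item through — security breach.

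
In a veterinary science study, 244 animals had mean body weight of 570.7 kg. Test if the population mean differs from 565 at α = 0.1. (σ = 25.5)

z = (x̄ - μ₀)/(σ/√n) = (570.7 - 565)/(25.5/√244) = 3.492. Critical value: ±1.645. Since |3.492| > 1.645, Reject H₀.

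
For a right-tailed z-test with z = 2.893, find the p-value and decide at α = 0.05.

p = P(Z > 2.893) = 1 - Φ(2.893) ≈ 0.0019. Since p < 0.05, reject H₀ (significant) at α = 0.05.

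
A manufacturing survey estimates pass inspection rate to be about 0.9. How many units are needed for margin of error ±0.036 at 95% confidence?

n = z²p(1-p)/E² = 1.96²×0.9×0.1/0.036² = 266.8 → n = 267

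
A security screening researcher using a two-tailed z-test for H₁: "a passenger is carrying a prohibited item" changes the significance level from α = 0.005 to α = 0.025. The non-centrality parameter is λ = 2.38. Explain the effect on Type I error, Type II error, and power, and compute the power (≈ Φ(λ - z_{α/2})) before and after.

Increasing α from 0.005 to 0.025:
• Type I error rate increases (α is the Type I rate by definition).
• Critical value moves from z_{α/2} = 2.807 to 2.241, so power = Φ(λ - z_{α/2}) goes from Φ(2.38 - 2.807) = 0.335 to Φ(2.38 - 2.241) = 0.555.
• Type II error rate β = 1 - power therefore decreases (0.665 → 0.445).
Appropriate when false negatives are costly — here, letting a prohibited item through — security breach.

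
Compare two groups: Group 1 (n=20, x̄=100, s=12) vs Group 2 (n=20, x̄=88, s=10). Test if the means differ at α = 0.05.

Pooled sp = 11.05. t = 3.436, df = 38. Critical t = ±2.024. Reject H₀.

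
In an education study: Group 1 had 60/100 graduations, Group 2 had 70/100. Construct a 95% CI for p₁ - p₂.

p̂₁ = 0.6, p̂₂ = 0.7. Difference = -0.1. CI = (-0.231, 0.031)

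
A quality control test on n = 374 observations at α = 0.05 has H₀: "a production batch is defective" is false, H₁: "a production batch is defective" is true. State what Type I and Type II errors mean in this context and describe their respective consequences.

Type I (false positive): concluding that a production batch is defective when it is not — scrapping a good batch — wasted material and cost for no reason. Type II (false negative): failing to conclude that a production batch is defective when it is — shipping a defective batch — faulty products reach customers. Which is costlier depends on domain priorities and is a judgement call rather than a statistical fact.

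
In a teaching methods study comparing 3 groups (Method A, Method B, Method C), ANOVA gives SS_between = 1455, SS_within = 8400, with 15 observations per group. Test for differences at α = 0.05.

df_between = 2, df_within = 42. F = MS_between/MS_within = 727.5/200.0 = 3.638. F_crit ≈ 3.22. Reject H₀. At least one mean differs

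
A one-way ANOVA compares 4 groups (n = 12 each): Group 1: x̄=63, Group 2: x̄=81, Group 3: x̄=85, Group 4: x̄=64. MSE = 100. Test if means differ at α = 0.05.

Grand mean = 73.25. SS_between = 4665.0, MS_between = 1555.0. F = 15.55, F_crit ≈ 2.816. Reject H₀.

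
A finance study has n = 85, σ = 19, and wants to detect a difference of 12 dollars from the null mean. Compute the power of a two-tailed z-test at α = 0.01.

SE = σ/√n = 19/√85 = 2.061. Non-centrality λ = d/SE = 12/2.061 = 5.823. Power ≈ Φ(λ - z_{α/2}) = Φ(5.823 - 2.576) = Φ(3.247) = 0.999.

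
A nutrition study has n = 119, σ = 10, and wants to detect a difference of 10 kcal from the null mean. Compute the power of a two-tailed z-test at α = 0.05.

SE = σ/√n = 10/√119 = 0.917. Non-centrality λ = d/SE = 10/0.917 = 10.909. Power ≈ Φ(λ - z_{α/2}) = Φ(10.909 - 1.96) = Φ(8.949) = 1.0.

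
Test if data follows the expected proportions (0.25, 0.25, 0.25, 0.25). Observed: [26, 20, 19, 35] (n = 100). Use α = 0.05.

Expected: [25.0, 25.0, 25.0, 25.0]. χ² = 6.48. df = 3, critical = 7.815. Fail to reject H₀.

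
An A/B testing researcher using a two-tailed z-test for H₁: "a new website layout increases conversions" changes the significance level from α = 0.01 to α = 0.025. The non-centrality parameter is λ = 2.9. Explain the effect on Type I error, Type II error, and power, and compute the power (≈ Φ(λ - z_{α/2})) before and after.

Increasing α from 0.01 to 0.025:
• Type I error rate increases (α is the Type I rate by definition).
• Critical value moves from z_{α/2} = 2.576 to 2.241, so power = Φ(λ - z_{α/2}) goes from Φ(2.9 - 2.576) = 0.627 to Φ(2.9 - 2.241) = 0.745.
• Type II error rate β = 1 - power therefore decreases (0.373 → 0.255).
Appropriate when false negatives are costly — here, discarding a layout that would have improved conversions — lost revenue.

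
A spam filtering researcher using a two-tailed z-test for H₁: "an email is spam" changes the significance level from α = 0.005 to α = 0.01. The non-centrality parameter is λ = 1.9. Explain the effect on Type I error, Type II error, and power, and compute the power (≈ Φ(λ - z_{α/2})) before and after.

Increasing α from 0.005 to 0.01:
• Type I error rate increases (α is the Type I rate by definition).
• Critical value moves from z_{α/2} = 2.807 to 2.576, so power = Φ(λ - z_{α/2}) goes from Φ(1.9 - 2.807) = 0.182 to Φ(1.9 - 2.576) = 0.25.
• Type II error rate β = 1 - power therefore decreases (0.818 → 0.75).
Appropriate when false negatives are costly — here, a spam email lands in the inbox.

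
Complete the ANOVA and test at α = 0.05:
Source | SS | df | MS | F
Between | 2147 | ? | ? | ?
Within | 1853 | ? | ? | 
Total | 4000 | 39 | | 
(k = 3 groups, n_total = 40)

df_between = 2, df_within = 37. MS_between = 1073.5, MS_within = 50.08. F = 21.435, F_crit ≈ 3.252. Reject H₀.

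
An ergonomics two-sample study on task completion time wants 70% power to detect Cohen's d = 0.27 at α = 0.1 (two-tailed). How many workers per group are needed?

z_{α/2} = 1.645, z_β = Φ⁻¹(0.7) = 0.524. For small effect (d = 0.27): n per group = 2(z_{α/2} + z_β)²/d² = 2(1.645 + 0.524)²/0.27² = 129.1 → 130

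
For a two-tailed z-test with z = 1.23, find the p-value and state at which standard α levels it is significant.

p = 2·P(Z > |1.23|) = 2·(1 - Φ(1.23)) ≈ 0.2187. Not significant at any standard level.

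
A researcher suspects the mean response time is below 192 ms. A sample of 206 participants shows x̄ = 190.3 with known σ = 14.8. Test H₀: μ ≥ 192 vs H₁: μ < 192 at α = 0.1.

z = -1.649. Critical value: -1.28. Reject H₀.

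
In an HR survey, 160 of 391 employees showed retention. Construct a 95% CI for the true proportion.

p̂ = 0.409. CI = p̂ ± z*√(p̂(1-p̂)/n) = (0.36, 0.458)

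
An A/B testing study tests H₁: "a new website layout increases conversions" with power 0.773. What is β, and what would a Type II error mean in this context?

β = 1 - power = 1 - 0.773 = 0.227. A Type II error is failing to reject H₀ when H₀ is false (false negative) — here, failing to conclude that a new website layout increases conversions when in fact it is true. Consequence: discarding a layout that would have improved conversions — lost revenue.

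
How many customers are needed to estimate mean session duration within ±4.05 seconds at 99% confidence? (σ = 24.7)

n = (z*σ/E)² = (2.576×24.7/4.05)² = 246.8 → n = 247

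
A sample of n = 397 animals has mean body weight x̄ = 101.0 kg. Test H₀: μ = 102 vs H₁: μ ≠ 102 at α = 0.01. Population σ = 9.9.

z = (x̄ - μ₀)/(σ/√n) = (101.0 - 102)/(9.9/√397) = -2.013. Critical value: ±2.576. Since |-2.013| ≤ 2.576, Fail to reject H₀.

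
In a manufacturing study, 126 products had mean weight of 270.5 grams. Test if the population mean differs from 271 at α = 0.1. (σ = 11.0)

z = (x̄ - μ₀)/(σ/√n) = (270.5 - 271)/(11.0/√126) = -0.51. Critical value: ±1.645. Since |-0.51| ≤ 1.645, Fail to reject H₀.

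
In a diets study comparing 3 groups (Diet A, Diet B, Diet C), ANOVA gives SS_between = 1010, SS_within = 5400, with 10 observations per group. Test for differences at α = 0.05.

df_between = 2, df_within = 27. F = MS_between/MS_within = 505.0/200.0 = 2.525. F_crit ≈ 3.354. Fail to reject H₀.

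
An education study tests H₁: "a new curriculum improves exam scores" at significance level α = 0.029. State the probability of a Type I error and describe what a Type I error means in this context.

P(Type I error) = α = 0.029. A Type I error is rejecting H₀ when H₀ is actually true (false positive) — here, concluding that a new curriculum improves exam scores when in fact this is not the case. Consequence: adopting a curriculum that gives no real benefit — disruption for nothing.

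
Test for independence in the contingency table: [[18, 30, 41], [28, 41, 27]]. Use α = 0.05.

χ² = 6.505. df = 2, critical = 5.991. Reject H₀. Variables are dependent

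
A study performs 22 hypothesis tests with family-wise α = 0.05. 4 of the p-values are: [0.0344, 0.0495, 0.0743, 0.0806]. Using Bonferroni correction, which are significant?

Bonferroni α = 0.05/22 = 0.00227. None of the given p-values are significant.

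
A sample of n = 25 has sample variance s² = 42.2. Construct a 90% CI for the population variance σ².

df = 24. χ²_{0.05} = 36.415, χ²_{0.95} = 13.848. CI for σ² = ((n-1)s²/χ²_{α/2}, (n-1)s²/χ²_{1-α/2}) = (24·42.2/36.415, 24·42.2/13.848) = (27.81, 73.14)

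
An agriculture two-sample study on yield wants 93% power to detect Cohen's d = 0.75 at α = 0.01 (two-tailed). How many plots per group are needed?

z_{α/2} = 2.576, z_β = Φ⁻¹(0.93) = 1.476. For medium effect (d = 0.75): n per group = 2(z_{α/2} + z_β)²/d² = 2(2.576 + 1.476)²/0.75² = 58.4 → 59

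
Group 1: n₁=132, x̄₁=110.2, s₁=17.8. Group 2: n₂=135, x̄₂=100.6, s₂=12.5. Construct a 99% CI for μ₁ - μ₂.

Difference = 9.6. SE = √(17.8²/132 + 12.5²/135) = 1.886. CI = (4.74, 14.46)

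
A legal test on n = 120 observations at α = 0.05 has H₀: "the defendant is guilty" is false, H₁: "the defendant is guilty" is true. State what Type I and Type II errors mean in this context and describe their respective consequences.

Type I (false positive): concluding that the defendant is guilty when it is not — convicting an innocent person. Type II (false negative): failing to conclude that the defendant is guilty when it is — acquitting a guilty person. Which is costlier depends on domain priorities and is a judgement call rather than a statistical fact.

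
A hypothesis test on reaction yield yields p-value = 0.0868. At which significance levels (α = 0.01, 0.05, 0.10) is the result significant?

p = 0.0868. Significant at: α = 0.1.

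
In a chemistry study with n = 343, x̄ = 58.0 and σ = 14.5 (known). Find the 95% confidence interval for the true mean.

CI = x̄ ± z*(σ/√n) = 58.0 ± 1.96(14.5/√343) = 58.0 ± 1.53 = (56.47, 59.53)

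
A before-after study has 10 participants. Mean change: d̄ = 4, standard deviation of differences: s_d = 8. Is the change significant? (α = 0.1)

t = d̄/(s_d/√n) = 4/(8/√10) = 1.581. df = 9, critical t = ±1.833. Fail to reject H₀.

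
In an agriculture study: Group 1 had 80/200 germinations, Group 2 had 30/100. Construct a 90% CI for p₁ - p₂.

p̂₁ = 0.4, p̂₂ = 0.3. Difference = 0.1. CI = (0.006, 0.194)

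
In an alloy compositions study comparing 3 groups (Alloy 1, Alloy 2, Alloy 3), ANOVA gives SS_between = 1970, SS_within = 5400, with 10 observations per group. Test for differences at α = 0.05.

df_between = 2, df_within = 27. F = MS_between/MS_within = 985.0/200.0 = 4.925. F_crit ≈ 3.354. Reject H₀. At least one mean differs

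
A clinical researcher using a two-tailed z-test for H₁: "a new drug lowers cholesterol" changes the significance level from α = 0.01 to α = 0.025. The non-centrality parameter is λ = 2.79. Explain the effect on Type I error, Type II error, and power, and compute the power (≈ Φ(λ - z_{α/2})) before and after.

Increasing α from 0.01 to 0.025:
• Type I error rate increases (α is the Type I rate by definition).
• Critical value moves from z_{α/2} = 2.576 to 2.241, so power = Φ(λ - z_{α/2}) goes from Φ(2.79 - 2.576) = 0.585 to Φ(2.79 - 2.241) = 0.708.
• Type II error rate β = 1 - power therefore decreases (0.415 → 0.292).
Appropriate when false negatives are costly — here, shelving an effective drug — patients miss out on a treatment that would have helped.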